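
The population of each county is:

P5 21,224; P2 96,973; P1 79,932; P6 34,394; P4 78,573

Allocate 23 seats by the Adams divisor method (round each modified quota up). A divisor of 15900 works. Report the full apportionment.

P5: 2; P2: 7; P1: 6; P6: 3; P4: 5

With modified divisor 15900: modified quotas P5 1.335, P2 6.099, P1 5.027, P6 2.163, P4 4.942.
Rounding up: P5 2, P2 7, P1 6, P6 3, P4 5 (total 23).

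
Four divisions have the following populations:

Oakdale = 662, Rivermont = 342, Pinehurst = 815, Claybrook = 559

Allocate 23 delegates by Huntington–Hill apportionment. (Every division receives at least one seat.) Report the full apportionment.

Oakdale: 7, Rivermont: 3, Pinehurst: 8, Claybrook: 5

With divisor 102.1: modified quotas Oakdale 6.484, Rivermont 3.350, Pinehurst 7.982, Claybrook 5.475.
Geometric-mean thresholds: Oakdale √(6·7)=6.481, Rivermont √(3·4)=3.464, Pinehurst √(7·8)=7.483, Claybrook √(5·6)=5.477.
Each quota rounded against its threshold gives Oakdale 7, Rivermont 3, Pinehurst 8, Claybrook 5 (total 23).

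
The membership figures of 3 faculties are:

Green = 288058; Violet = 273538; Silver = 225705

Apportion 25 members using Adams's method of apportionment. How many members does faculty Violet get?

9

Standard divisor 787301/25 ≈ 31492.04; standard quotas: Green 9.147, Violet 8.686, Silver 7.167.
Rounding up gives 10, 9, 8 = 27 seats, so the divisor must be adjusted.
With modified divisor 33200: modified quotas Green 8.676, Violet 8.239, Silver 6.798.
Rounding up: Green 9, Violet 9, Silver 7 (total 25).
Violet receives 9.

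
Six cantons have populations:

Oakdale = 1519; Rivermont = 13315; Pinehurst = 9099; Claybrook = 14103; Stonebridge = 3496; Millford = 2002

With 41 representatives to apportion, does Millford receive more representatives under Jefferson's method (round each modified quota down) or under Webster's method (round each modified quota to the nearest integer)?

Jefferson: Oakdale 1, Rivermont 13, Pinehurst 9, Claybrook 14, Stonebridge 3, Millford 1.
Webster: Oakdale 1, Rivermont 13, Pinehurst 9, Claybrook 13, Stonebridge 3, Millford 2.
Millford gets 1 under Jefferson and 2 under Webster.

Webster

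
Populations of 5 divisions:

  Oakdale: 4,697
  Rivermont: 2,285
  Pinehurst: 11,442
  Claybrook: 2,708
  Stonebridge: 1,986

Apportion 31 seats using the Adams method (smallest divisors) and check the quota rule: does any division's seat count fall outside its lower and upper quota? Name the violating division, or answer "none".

Standard quotas: Oakdale 6.298, Rivermont 3.064, Pinehurst 15.343, Claybrook 3.631, Stonebridge 2.663.
Adams allocation: Oakdale 6, Rivermont 3, Pinehurst 15, Claybrook 4, Stonebridge 3.
Every allocation lies between the lower and upper quota.

none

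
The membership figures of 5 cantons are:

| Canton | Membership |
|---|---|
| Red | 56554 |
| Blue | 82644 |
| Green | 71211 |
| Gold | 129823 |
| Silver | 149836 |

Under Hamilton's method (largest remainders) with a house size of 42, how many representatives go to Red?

5

Total 490068; standard divisor 490068/42 ≈ 11668.286.
Standard quotas: Red 4.8468, Blue 7.0828, Green 6.1030, Gold 11.1261, Silver 12.8413.
Lower quotas: Red 4, Blue 7, Green 6, Gold 11, Silver 12 (sum 40, leaving 2 seats).
Remainders in descending order: Red 0.8468, Silver 0.8413, Gold 0.1261, Green 0.1030, Blue 0.0828.
The surplus seats go to Red, Silver.
Red receives 5.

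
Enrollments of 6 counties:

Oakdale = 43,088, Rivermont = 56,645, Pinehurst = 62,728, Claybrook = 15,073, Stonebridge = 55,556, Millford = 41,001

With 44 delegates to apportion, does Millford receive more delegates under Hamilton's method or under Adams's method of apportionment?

Hamilton: Oakdale 7, Rivermont 9, Pinehurst 10, Claybrook 2, Stonebridge 9, Millford 7.
Adams: Oakdale 7, Rivermont 9, Pinehurst 10, Claybrook 3, Stonebridge 9, Millford 6.
Millford gets 7 under Hamilton and 6 under Adams.

Hamilton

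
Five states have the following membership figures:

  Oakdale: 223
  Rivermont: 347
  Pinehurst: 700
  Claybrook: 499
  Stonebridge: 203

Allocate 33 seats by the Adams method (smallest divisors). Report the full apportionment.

Oakdale 4, Rivermont 6, Pinehurst 11, Claybrook 8, Stonebridge 4

Standard divisor 1972/33 ≈ 59.758; standard quotas: Oakdale 3.732, Rivermont 5.807, Pinehurst 11.714, Claybrook 8.350, Stonebridge 3.397.
Rounding up gives 4, 6, 12, 9, 4 = 35 seats, so the divisor must be adjusted.
With modified divisor 66: modified quotas Oakdale 3.379, Rivermont 5.258, Pinehurst 10.606, Claybrook 7.561, Stonebridge 3.076.
Rounding up: Oakdale 4, Rivermont 6, Pinehurst 11, Claybrook 8, Stonebridge 4 (total 33).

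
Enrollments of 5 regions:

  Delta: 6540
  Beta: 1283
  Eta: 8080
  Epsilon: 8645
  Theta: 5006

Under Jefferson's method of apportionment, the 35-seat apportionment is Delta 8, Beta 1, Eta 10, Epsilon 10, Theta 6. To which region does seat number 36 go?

Priority for the next seat is population ÷ (current seats + 1).
Priorities: Delta 726.667, Beta 641.500, Eta 734.545, Epsilon 785.909, Theta 715.143.
Highest priority: Epsilon.

Epsilon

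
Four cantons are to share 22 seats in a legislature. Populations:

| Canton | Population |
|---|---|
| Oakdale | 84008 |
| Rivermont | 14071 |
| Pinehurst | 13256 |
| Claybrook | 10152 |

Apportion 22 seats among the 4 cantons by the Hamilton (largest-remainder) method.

Oakdale: 15; Rivermont: 3; Pinehurst: 2; Claybrook: 2

Total 121487; standard divisor 121487/22 ≈ 5522.136.
Standard quotas: Oakdale 15.2130, Rivermont 2.5481, Pinehurst 2.4005, Claybrook 1.8384.
Lower quotas: Oakdale 15, Rivermont 2, Pinehurst 2, Claybrook 1 (sum 20, leaving 2 seats).
Remainders in descending order: Claybrook 0.8384, Rivermont 0.5481, Pinehurst 0.4005, Oakdale 0.2130.
The surplus seats go to Claybrook, Rivermont.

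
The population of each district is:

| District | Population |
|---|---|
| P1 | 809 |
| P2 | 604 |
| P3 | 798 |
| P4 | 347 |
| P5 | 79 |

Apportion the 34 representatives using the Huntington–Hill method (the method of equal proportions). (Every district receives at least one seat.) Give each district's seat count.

With divisor 77.4: modified quotas P1 10.452, P2 7.804, P3 10.310, P4 4.483, P5 1.021.
Geometric-mean thresholds: P1 √(10·11)=10.488, P2 √(7·8)=7.483, P3 √(10·11)=10.488, P4 √(4·5)=4.472, P5 √(1·2)=1.414.
Each quota rounded against its threshold gives P1 10, P2 8, P3 10, P4 5, P5 1 (total 34).

P1 10; P2 8; P3 10; P4 5; P5 1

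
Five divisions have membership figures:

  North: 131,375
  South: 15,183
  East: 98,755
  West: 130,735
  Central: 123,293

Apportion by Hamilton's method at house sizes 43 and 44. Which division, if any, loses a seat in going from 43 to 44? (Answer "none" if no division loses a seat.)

none

At 43 seats: North 11, South 1, East 9, West 11, Central 11.
At 44 seats: North 12, South 1, East 9, West 11, Central 11.
No division's allocation decreased.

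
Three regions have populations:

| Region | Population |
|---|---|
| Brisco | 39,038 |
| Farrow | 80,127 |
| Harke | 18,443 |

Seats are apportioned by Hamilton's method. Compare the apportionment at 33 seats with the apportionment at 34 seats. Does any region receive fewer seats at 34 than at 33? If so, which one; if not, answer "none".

Harke

At 33 seats: Brisco 9, Farrow 19, Harke 5.
At 34 seats: Brisco 10, Farrow 20, Harke 4.
Harke drops from 5 to 4.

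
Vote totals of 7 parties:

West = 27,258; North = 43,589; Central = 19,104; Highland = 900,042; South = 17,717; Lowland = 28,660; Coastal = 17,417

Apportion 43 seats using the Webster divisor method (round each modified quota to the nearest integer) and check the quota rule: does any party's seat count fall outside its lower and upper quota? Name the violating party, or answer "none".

Standard quotas: West 1.112, North 1.779, Central 0.780, Highland 36.726, South 0.723, Lowland 1.169, Coastal 0.711.
Webster allocation: West 1, North 2, Central 1, Highland 36, South 1, Lowland 1, Coastal 1.
Every allocation lies between the lower and upper quota.

none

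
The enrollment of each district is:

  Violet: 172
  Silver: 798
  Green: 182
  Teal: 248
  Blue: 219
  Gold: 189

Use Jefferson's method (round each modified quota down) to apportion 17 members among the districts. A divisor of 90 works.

Violet=1, Silver=8, Green=2, Teal=2, Blue=2, Gold=2

With modified divisor 90: modified quotas Violet 1.911, Silver 8.867, Green 2.022, Teal 2.756, Blue 2.433, Gold 2.100.
Rounding down: Violet 1, Silver 8, Green 2, Teal 2, Blue 2, Gold 2 (total 17).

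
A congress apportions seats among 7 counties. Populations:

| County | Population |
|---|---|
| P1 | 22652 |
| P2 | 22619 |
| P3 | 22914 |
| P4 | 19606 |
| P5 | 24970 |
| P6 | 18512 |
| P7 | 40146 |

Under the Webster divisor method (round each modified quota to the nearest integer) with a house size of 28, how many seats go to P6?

Standard divisor 171419/28 ≈ 6122.107; standard quotas: P1 3.700, P2 3.695, P3 3.743, P4 3.202, P5 4.079, P6 3.024, P7 6.558.
Rounding to the nearest integer gives 4, 4, 4, 3, 4, 3, 7 = 29 seats, so the divisor must be adjusted.
With modified divisor 6300: modified quotas P1 3.596, P2 3.590, P3 3.637, P4 3.112, P5 3.963, P6 2.938, P7 6.372.
Rounding to the nearest integer: P1 4, P2 4, P3 4, P4 3, P5 4, P6 3, P7 6 (total 28).
P6 receives 3.

3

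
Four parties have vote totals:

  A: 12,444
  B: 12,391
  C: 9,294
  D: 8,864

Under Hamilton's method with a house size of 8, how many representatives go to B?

2

Standard divisor: 42993 ÷ 8 ≈ 5374.125.
Standard quotas: A 2.3155, B 2.3057, C 1.7294, D 1.6494.
Lower quotas: A 2, B 2, C 1, D 1 (sum 6, leaving 2 seats).
Remainders in descending order: C 0.7294, D 0.6494, A 0.3155, B 0.3057.
The surplus seats go to C, D.
B receives 2.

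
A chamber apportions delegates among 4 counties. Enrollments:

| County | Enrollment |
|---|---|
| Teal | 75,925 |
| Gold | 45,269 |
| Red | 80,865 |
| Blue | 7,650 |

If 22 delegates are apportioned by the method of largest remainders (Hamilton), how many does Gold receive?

5

Total 209709; standard divisor 209709/22 ≈ 9532.227.
Standard quotas: Teal 7.9651, Gold 4.7490, Red 8.4833, Blue 0.8025.
Lower quotas: Teal 7, Gold 4, Red 8, Blue 0 (sum 19, leaving 3 seats).
Remainders in descending order: Teal 0.9651, Blue 0.8025, Gold 0.7490, Red 0.4833.
Largest remainders: Teal, Blue, Gold receive the extra seats.
Gold receives 5.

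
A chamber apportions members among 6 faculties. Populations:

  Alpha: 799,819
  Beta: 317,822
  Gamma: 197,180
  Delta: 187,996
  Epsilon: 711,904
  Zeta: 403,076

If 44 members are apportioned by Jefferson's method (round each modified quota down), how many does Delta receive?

Standard divisor 2617797/44 ≈ 59495.386; standard quotas: Alpha 13.443, Beta 5.342, Gamma 3.314, Delta 3.160, Epsilon 11.966, Zeta 6.775.
Rounding down gives 13, 5, 3, 3, 11, 6 = 41 seats, so the divisor must be adjusted.
With modified divisor 55900: modified quotas Alpha 14.308, Beta 5.686, Gamma 3.527, Delta 3.363, Epsilon 12.735, Zeta 7.211.
Rounding down: Alpha 14, Beta 5, Gamma 3, Delta 3, Epsilon 12, Zeta 7 (total 44).
Delta receives 3.

3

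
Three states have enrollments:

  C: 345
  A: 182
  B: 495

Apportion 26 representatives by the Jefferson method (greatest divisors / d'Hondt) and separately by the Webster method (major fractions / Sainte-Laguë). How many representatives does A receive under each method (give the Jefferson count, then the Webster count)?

4 and 5

Jefferson: C 9, A 4, B 13.
Webster: C 9, A 5, B 12.
A gets 4 under Jefferson and 5 under Webster.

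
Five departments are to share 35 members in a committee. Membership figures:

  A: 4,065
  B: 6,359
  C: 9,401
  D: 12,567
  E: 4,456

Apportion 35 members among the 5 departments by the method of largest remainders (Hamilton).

A 4, B 6, C 9, D 12, E 4

Total 36848; standard divisor 36848/35 ≈ 1052.8.
Standard quotas: A 3.8611, B 6.0401, C 8.9295, D 11.9367, E 4.2325.
Lower quotas: A 3, B 6, C 8, D 11, E 4 (sum 32, leaving 3 seats).
Remainders in descending order: D 0.9367, C 0.9295, A 0.8611, E 0.2325, B 0.0401.
The surplus seats go to D, C, A.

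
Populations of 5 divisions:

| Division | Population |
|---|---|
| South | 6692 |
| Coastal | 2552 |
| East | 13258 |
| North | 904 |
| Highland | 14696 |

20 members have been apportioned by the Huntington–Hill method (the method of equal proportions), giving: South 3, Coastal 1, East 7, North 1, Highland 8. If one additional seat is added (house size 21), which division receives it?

Priority for the next seat is population ÷ (√(s·(s+1))).
Priorities: South 1931.814, Coastal 1804.537, East 1771.675, North 639.225, Highland 1731.940.
Highest priority: South.

South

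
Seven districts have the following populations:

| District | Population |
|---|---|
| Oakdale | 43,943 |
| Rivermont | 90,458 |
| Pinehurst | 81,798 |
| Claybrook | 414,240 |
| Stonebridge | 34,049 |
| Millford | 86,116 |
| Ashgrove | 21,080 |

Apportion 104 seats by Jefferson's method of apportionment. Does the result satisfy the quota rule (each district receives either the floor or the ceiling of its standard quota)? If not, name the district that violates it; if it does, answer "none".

Claybrook

Standard quotas: Oakdale 5.922, Rivermont 12.191, Pinehurst 11.024, Claybrook 55.827, Stonebridge 4.589, Millford 11.606, Ashgrove 2.841.
Jefferson allocation: Oakdale 6, Rivermont 12, Pinehurst 11, Claybrook 57, Stonebridge 4, Millford 12, Ashgrove 2.
Claybrook has quota 55.827 (lower 55, upper 56) but receives 57 — outside the quota interval.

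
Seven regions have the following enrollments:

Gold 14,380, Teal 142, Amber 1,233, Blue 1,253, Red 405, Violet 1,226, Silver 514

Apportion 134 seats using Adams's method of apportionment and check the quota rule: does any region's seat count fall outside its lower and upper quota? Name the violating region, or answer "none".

Gold

Standard quotas: Gold 100.607, Teal 0.993, Amber 8.626, Blue 8.766, Red 2.833, Violet 8.577, Silver 3.596.
Adams allocation: Gold 99, Teal 1, Amber 9, Blue 9, Red 3, Violet 9, Silver 4.
Gold has quota 100.607 (lower 100, upper 101) but receives 99 — outside the quota interval.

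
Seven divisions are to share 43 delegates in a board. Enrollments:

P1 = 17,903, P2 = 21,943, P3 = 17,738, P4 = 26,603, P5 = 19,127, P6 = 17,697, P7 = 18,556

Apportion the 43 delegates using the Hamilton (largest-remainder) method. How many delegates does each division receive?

Total 139567; standard divisor 139567/43 ≈ 3245.744.
Standard quotas: P1 5.5158, P2 6.7605, P3 5.4650, P4 8.1963, P5 5.8929, P6 5.4524, P7 5.7170.
Lower quotas: P1 5, P2 6, P3 5, P4 8, P5 5, P6 5, P7 5 (sum 39, leaving 4 seats).
Remainders in descending order: P5 0.8929, P2 0.7605, P7 0.7170, P1 0.5158, P3 0.4650, P6 0.4524, P4 0.1963.
The surplus seats go to P5, P2, P7, P1.

P1 6, P2 7, P3 5, P4 8, P5 6, P6 5, P7 6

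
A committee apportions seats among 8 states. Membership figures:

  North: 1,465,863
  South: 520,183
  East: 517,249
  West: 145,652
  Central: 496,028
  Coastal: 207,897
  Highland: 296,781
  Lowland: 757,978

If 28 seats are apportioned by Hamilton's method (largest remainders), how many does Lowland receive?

The standard divisor is 4407631/28 ≈ 157415.393.
Standard quotas: North 9.3121, South 3.3045, East 3.2859, West 0.9253, Central 3.1511, Coastal 1.3207, Highland 1.8853, Lowland 4.8151.
Lower quotas: North 9, South 3, East 3, West 0, Central 3, Coastal 1, Highland 1, Lowland 4 (sum 24, leaving 4 seats).
Remainders in descending order: West 0.9253, Highland 0.8853, Lowland 0.8151, Coastal 0.3207, North 0.3121, South 0.3045, East 0.2859, Central 0.1511.
Largest remainders: West, Highland, Lowland, Coastal receive the extra seats.
Lowland receives 5.

5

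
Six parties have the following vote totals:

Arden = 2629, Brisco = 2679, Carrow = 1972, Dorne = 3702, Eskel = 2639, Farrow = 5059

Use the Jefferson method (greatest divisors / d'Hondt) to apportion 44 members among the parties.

Standard divisor 18680/44 ≈ 424.545; standard quotas: Arden 6.193, Brisco 6.310, Carrow 4.645, Dorne 8.720, Eskel 6.216, Farrow 11.916.
Rounding down gives 6, 6, 4, 8, 6, 11 = 41 seats, so the divisor must be adjusted.
With modified divisor 390: modified quotas Arden 6.741, Brisco 6.869, Carrow 5.056, Dorne 9.492, Eskel 6.767, Farrow 12.972.
Rounding down: Arden 6, Brisco 6, Carrow 5, Dorne 9, Eskel 6, Farrow 12 (total 44).

Arden 6, Brisco 6, Carrow 5, Dorne 9, Eskel 6, Farrow 12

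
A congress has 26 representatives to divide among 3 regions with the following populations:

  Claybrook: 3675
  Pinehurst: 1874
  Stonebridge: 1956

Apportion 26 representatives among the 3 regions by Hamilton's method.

Claybrook 13; Pinehurst 6; Stonebridge 7

The standard divisor is 7505/26 ≈ 288.654.
Standard quotas: Claybrook 12.732, Pinehurst 6.492, Stonebridge 6.776.
Lower quotas: Claybrook 12, Pinehurst 6, Stonebridge 6 (sum 24, leaving 2 seats).
Remainders in descending order: Stonebridge 0.776, Claybrook 0.732, Pinehurst 0.492.
Largest remainders: Stonebridge, Claybrook receive the extra seats.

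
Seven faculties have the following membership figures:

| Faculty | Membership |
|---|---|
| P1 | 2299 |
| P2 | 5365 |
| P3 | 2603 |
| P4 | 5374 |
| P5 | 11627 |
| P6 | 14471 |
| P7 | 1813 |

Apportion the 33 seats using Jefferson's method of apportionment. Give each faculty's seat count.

P1 1; P2 4; P3 2; P4 4; P5 9; P6 12; P7 1

Standard divisor 43552/33 ≈ 1319.758; standard quotas: P1 1.742, P2 4.065, P3 1.972, P4 4.072, P5 8.810, P6 10.965, P7 1.374.
Rounding down gives 1, 4, 1, 4, 8, 10, 1 = 29 seats, so the divisor must be adjusted.
With modified divisor 1200: modified quotas P1 1.916, P2 4.471, P3 2.169, P4 4.478, P5 9.689, P6 12.059, P7 1.511.
Rounding down: P1 1, P2 4, P3 2, P4 4, P5 9, P6 12, P7 1 (total 33).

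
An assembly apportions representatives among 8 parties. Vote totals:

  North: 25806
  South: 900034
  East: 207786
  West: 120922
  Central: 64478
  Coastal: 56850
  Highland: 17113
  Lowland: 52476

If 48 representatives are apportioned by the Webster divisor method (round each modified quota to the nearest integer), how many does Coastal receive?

Standard divisor 1445465/48 ≈ 30113.854; standard quotas: North 0.857, South 29.888, East 6.900, West 4.015, Central 2.141, Coastal 1.888, Highland 0.568, Lowland 1.743.
Rounding to the nearest integer gives 1, 30, 7, 4, 2, 2, 1, 2 = 49 seats, so the divisor must be adjusted.
With modified divisor 31000: modified quotas North 0.832, South 29.033, East 6.703, West 3.901, Central 2.080, Coastal 1.834, Highland 0.552, Lowland 1.693.
Rounding to the nearest integer: North 1, South 29, East 7, West 4, Central 2, Coastal 2, Highland 1, Lowland 2 (total 48).
Coastal receives 2.

2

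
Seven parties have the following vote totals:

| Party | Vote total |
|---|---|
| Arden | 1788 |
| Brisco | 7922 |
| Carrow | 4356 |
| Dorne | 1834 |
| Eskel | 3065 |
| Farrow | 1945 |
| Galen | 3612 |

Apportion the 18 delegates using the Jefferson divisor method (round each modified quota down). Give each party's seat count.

Standard divisor 24522/18 ≈ 1362.333; standard quotas: Arden 1.312, Brisco 5.815, Carrow 3.197, Dorne 1.346, Eskel 2.250, Farrow 1.428, Galen 2.651.
Rounding down gives 1, 5, 3, 1, 2, 1, 2 = 15 seats, so the divisor must be adjusted.
With modified divisor 1100: modified quotas Arden 1.625, Brisco 7.202, Carrow 3.960, Dorne 1.667, Eskel 2.786, Farrow 1.768, Galen 3.284.
Rounding down: Arden 1, Brisco 7, Carrow 3, Dorne 1, Eskel 2, Farrow 1, Galen 3 (total 18).

Arden 1, Brisco 7, Carrow 3, Dorne 1, Eskel 2, Farrow 1, Galen 3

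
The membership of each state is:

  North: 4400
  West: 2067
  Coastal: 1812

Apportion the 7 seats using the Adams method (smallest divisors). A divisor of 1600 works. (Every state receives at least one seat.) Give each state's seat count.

North: 3; West: 2; Coastal: 2

With modified divisor 1600: modified quotas North 2.750, West 1.292, Coastal 1.133.
Rounding up: North 3, West 2, Coastal 2 (total 7).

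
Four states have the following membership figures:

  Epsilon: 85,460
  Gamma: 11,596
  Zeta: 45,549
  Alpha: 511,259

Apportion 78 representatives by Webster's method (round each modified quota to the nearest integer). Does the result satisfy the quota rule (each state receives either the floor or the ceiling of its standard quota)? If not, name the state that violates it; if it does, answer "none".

Standard quotas: Epsilon 10.195, Gamma 1.383, Zeta 5.434, Alpha 60.989.
Webster allocation: Epsilon 10, Gamma 1, Zeta 5, Alpha 62.
Alpha has quota 60.989 (lower 60, upper 61) but receives 62 — outside the quota interval.

Alpha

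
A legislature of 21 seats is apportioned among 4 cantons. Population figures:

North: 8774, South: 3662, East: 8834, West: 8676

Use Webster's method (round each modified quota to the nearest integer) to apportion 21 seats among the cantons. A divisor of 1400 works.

North=6, South=3, East=6, West=6

With modified divisor 1400: modified quotas North 6.267, South 2.616, East 6.310, West 6.197.
Rounding to the nearest integer: North 6, South 3, East 6, West 6 (total 21).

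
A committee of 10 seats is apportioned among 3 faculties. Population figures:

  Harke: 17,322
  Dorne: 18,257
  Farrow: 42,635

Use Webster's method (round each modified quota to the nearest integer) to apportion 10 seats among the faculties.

Standard divisor 78214/10 ≈ 7821.4; standard quotas: Harke 2.215, Dorne 2.334, Farrow 5.451.
Rounding to the nearest integer gives 2, 2, 5 = 9 seats, so the divisor must be adjusted.
With modified divisor 7500: modified quotas Harke 2.310, Dorne 2.434, Farrow 5.685.
Rounding to the nearest integer: Harke 2, Dorne 2, Farrow 6 (total 10).

Harke 2; Dorne 2; Farrow 6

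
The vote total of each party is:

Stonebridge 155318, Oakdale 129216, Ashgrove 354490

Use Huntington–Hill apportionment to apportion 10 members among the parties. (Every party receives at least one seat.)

Stonebridge=2, Oakdale=2, Ashgrove=6

With divisor 64065: modified quotas Stonebridge 2.424, Oakdale 2.017, Ashgrove 5.533.
Geometric-mean thresholds: Stonebridge √(2·3)=2.449, Oakdale √(2·3)=2.449, Ashgrove √(5·6)=5.477.
Each quota rounded against its threshold gives Stonebridge 2, Oakdale 2, Ashgrove 6 (total 10).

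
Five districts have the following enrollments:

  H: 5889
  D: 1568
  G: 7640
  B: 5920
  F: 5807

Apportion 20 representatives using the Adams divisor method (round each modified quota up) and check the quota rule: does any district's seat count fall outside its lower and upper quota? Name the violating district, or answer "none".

Standard quotas: H 4.391, D 1.169, G 5.696, B 4.414, F 4.330.
Adams allocation: H 4, D 2, G 6, B 4, F 4.
Every allocation lies between the lower and upper quota.

none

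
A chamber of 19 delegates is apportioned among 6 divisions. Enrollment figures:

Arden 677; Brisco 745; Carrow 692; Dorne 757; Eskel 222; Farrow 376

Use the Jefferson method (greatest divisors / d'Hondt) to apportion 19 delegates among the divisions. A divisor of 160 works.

Arden=4, Brisco=4, Carrow=4, Dorne=4, Eskel=1, Farrow=2

With modified divisor 160: modified quotas Arden 4.231, Brisco 4.656, Carrow 4.325, Dorne 4.731, Eskel 1.387, Farrow 2.350.
Rounding down: Arden 4, Brisco 4, Carrow 4, Dorne 4, Eskel 1, Farrow 2 (total 19).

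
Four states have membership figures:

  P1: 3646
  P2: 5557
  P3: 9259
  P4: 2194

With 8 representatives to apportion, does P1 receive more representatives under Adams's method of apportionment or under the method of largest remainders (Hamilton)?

Adams: P1 2, P2 2, P3 3, P4 1.
Hamilton: P1 1, P2 2, P3 4, P4 1.
P1 gets 2 under Adams and 1 under Hamilton.

Adams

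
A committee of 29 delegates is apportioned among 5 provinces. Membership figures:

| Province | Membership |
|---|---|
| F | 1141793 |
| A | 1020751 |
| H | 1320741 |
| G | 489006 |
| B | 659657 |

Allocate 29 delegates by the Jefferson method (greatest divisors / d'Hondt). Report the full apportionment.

F=7, A=6, H=9, G=3, B=4

Standard divisor 4631948/29 ≈ 159722.345; standard quotas: F 7.149, A 6.391, H 8.269, G 3.062, B 4.130.
Rounding down gives 7, 6, 8, 3, 4 = 28 seats, so the divisor must be adjusted.
With modified divisor 146300: modified quotas F 7.804, A 6.977, H 9.028, G 3.342, B 4.509.
Rounding down: F 7, A 6, H 9, G 3, B 4 (total 29).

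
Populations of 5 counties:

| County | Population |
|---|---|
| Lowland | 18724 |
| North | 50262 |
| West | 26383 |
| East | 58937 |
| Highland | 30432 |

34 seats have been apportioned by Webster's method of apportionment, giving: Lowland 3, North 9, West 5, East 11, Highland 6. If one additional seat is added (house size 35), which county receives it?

Lowland

Priority for the next seat is population ÷ (current seats + 0.5).
Priorities: Lowland 5349.714, North 5290.737, West 4796.909, East 5124.957, Highland 4681.846.
Highest priority: Lowland.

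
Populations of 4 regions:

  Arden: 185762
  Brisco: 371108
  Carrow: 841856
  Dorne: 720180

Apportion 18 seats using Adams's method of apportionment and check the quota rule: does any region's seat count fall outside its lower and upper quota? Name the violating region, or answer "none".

Standard quotas: Arden 1.578, Brisco 3.153, Carrow 7.152, Dorne 6.118.
Adams allocation: Arden 2, Brisco 3, Carrow 7, Dorne 6.
Every allocation lies between the lower and upper quota.

none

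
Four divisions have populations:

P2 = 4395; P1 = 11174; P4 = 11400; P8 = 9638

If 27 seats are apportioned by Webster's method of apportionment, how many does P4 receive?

9

Standard divisor 36607/27 ≈ 1355.815; standard quotas: P2 3.242, P1 8.242, P4 8.408, P8 7.109.
Rounding to the nearest integer gives 3, 8, 8, 7 = 26 seats, so the divisor must be adjusted.
With modified divisor 1330: modified quotas P2 3.305, P1 8.402, P4 8.571, P8 7.247.
Rounding to the nearest integer: P2 3, P1 8, P4 9, P8 7 (total 27).
P4 receives 9.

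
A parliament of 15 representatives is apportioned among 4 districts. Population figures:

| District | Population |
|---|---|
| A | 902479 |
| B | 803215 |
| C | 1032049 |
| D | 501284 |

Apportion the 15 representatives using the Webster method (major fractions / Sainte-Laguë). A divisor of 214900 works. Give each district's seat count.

A 4, B 4, C 5, D 2

With modified divisor 214900: modified quotas A 4.200, B 3.738, C 4.802, D 2.333.
Rounding to the nearest integer: A 4, B 4, C 5, D 2 (total 15).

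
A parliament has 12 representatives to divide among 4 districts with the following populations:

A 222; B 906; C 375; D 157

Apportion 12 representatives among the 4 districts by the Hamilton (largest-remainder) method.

A 2, B 6, C 3, D 1

Total 1660; standard divisor 1660/12 ≈ 138.333.
Standard quotas: A 1.605, B 6.549, C 2.711, D 1.135.
Lower quotas: A 1, B 6, C 2, D 1 (sum 10, leaving 2 seats).
Remainders in descending order: C 0.711, A 0.605, B 0.549, D 0.135.
Largest remainders: C, A receive the extra seats.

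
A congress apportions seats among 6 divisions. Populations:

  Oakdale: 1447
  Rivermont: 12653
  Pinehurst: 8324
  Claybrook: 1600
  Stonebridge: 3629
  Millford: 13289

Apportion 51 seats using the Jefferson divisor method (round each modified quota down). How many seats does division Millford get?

Standard divisor 40942/51 ≈ 802.784; standard quotas: Oakdale 1.802, Rivermont 15.761, Pinehurst 10.369, Claybrook 1.993, Stonebridge 4.521, Millford 16.554.
Rounding down gives 1, 15, 10, 1, 4, 16 = 47 seats, so the divisor must be adjusted.
With modified divisor 750: modified quotas Oakdale 1.929, Rivermont 16.871, Pinehurst 11.099, Claybrook 2.133, Stonebridge 4.839, Millford 17.719.
Rounding down: Oakdale 1, Rivermont 16, Pinehurst 11, Claybrook 2, Stonebridge 4, Millford 17 (total 51).
Millford receives 17.

17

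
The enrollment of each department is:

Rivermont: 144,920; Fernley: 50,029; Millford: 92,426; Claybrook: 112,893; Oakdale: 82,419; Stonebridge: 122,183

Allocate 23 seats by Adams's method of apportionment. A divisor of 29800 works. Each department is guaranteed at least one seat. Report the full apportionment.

Rivermont 5, Fernley 2, Millford 4, Claybrook 4, Oakdale 3, Stonebridge 5

With modified divisor 29800: modified quotas Rivermont 4.863, Fernley 1.679, Millford 3.102, Claybrook 3.788, Oakdale 2.766, Stonebridge 4.100.
Rounding up: Rivermont 5, Fernley 2, Millford 4, Claybrook 4, Oakdale 3, Stonebridge 5 (total 23).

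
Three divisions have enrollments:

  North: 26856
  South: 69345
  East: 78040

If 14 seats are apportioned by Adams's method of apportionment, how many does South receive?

6

Standard divisor 174241/14 ≈ 12445.786; standard quotas: North 2.158, South 5.572, East 6.270.
Rounding up gives 3, 6, 7 = 16 seats, so the divisor must be adjusted.
With modified divisor 13600: modified quotas North 1.975, South 5.099, East 5.738.
Rounding up: North 2, South 6, East 6 (total 14).
South receives 6.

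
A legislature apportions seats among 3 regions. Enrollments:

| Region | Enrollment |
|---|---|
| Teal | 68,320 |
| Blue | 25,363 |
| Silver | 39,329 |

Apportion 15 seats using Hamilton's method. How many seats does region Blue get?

The standard divisor is 133012/15 ≈ 8867.467.
Standard quotas: Teal 7.7046, Blue 2.8602, Silver 4.4352.
Lower quotas: Teal 7, Blue 2, Silver 4 (sum 13, leaving 2 seats).
Remainders in descending order: Blue 0.8602, Teal 0.7046, Silver 0.4352.
The surplus seats go to Blue, Teal.
Blue receives 3.

3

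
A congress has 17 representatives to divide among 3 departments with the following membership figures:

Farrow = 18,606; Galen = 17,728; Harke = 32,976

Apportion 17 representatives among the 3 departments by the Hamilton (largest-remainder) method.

Total 69310; standard divisor 69310/17 ≈ 4077.059.
Standard quotas: Farrow 4.5636, Galen 4.3482, Harke 8.0882.
Lower quotas: Farrow 4, Galen 4, Harke 8 (sum 16, leaving 1 seat).
Remainders in descending order: Farrow 0.5636, Galen 0.3482, Harke 0.0882.
The surplus seat goes to Farrow.

Farrow 5, Galen 4, Harke 8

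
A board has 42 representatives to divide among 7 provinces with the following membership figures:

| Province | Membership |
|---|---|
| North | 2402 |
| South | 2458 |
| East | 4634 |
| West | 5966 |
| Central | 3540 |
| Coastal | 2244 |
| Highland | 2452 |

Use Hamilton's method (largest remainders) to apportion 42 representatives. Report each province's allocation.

North 4, South 5, East 8, West 11, Central 6, Coastal 4, Highland 4

Standard divisor: 23696 ÷ 42 ≈ 564.19.
Standard quotas: North 4.2574, South 4.3567, East 8.2135, West 10.5744, Central 6.2745, Coastal 3.9774, Highland 4.3460.
Lower quotas: North 4, South 4, East 8, West 10, Central 6, Coastal 3, Highland 4 (sum 39, leaving 3 seats).
Remainders in descending order: Coastal 0.9774, West 0.5744, South 0.3567, Highland 0.3460, Central 0.2745, North 0.2574, East 0.2135.
The surplus seats go to Coastal, West, South.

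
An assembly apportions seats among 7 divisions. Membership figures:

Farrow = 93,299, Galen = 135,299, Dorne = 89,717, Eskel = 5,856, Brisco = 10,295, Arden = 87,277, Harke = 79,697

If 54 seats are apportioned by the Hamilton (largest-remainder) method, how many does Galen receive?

Total 501440; standard divisor 501440/54 ≈ 9285.926.
Standard quotas: Farrow 10.0474, Galen 14.5703, Dorne 9.6616, Eskel 0.6306, Brisco 1.1087, Arden 9.3988, Harke 8.5826.
Lower quotas: Farrow 10, Galen 14, Dorne 9, Eskel 0, Brisco 1, Arden 9, Harke 8 (sum 51, leaving 3 seats).
Remainders in descending order: Dorne 0.6616, Eskel 0.6306, Harke 0.5826, Galen 0.5703, Arden 0.3988, Brisco 0.1087, Farrow 0.0474.
The surplus seats go to Dorne, Eskel, Harke.
Galen receives 14.

14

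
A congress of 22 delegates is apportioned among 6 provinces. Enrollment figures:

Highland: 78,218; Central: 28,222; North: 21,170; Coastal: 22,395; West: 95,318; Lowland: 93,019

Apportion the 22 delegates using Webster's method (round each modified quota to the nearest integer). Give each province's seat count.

Standard divisor 338342/22 ≈ 15379.182; standard quotas: Highland 5.086, Central 1.835, North 1.377, Coastal 1.456, West 6.198, Lowland 6.048.
Rounding to the nearest integer gives 5, 2, 1, 1, 6, 6 = 21 seats, so the divisor must be adjusted.
With modified divisor 14717.5: modified quotas Highland 5.315, Central 1.918, North 1.438, Coastal 1.522, West 6.477, Lowland 6.320.
Rounding to the nearest integer: Highland 5, Central 2, North 1, Coastal 2, West 6, Lowland 6 (total 22).

Highland: 5, Central: 2, North: 1, Coastal: 2, West: 6, Lowland: 6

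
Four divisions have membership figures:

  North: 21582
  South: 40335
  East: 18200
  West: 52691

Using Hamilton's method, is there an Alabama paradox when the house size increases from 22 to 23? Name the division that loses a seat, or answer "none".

At 22 seats: North 3, South 7, East 3, West 9.
At 23 seats: North 4, South 7, East 3, West 9.
No division's allocation decreased.

none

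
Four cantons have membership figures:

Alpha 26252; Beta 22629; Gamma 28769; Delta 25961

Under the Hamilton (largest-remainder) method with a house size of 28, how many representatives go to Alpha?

7

The standard divisor is 103611/28 ≈ 3700.393.
Standard quotas: Alpha 7.0944, Beta 6.1153, Gamma 7.7746, Delta 7.0157.
Lower quotas: Alpha 7, Beta 6, Gamma 7, Delta 7 (sum 27, leaving 1 seat).
Remainders in descending order: Gamma 0.7746, Beta 0.1153, Alpha 0.0944, Delta 0.0157.
The surplus seat goes to Gamma.
Alpha receives 7.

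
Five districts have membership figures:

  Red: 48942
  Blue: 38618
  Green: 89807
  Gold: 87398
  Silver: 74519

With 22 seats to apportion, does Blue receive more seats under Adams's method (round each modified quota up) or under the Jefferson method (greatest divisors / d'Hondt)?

Adams

Adams: Red 3, Blue 3, Green 6, Gold 5, Silver 5.
Jefferson: Red 3, Blue 2, Green 6, Gold 6, Silver 5.
Blue gets 3 under Adams and 2 under Jefferson.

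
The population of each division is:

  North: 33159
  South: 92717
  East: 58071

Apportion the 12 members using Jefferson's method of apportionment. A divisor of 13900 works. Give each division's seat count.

With modified divisor 13900: modified quotas North 2.386, South 6.670, East 4.178.
Rounding down: North 2, South 6, East 4 (total 12).

North 2, South 6, East 4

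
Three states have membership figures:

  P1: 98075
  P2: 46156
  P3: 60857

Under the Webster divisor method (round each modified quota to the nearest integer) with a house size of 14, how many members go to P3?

Standard divisor 205088/14 ≈ 14649.143; standard quotas: P1 6.695, P2 3.151, P3 4.154.
Rounding to the nearest integer gives P1 7, P2 3, P3 4 — total 14, matching the house size, so no adjustment is needed.
P3 receives 4.

4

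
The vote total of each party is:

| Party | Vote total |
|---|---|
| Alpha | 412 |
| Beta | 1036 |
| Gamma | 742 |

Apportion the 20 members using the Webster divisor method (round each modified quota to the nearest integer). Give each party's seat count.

Standard divisor 2190/20 ≈ 109.5; standard quotas: Alpha 3.763, Beta 9.461, Gamma 6.776.
Rounding to the nearest integer gives Alpha 4, Beta 9, Gamma 7 — total 20, matching the house size, so no adjustment is needed.

Alpha 4; Beta 9; Gamma 7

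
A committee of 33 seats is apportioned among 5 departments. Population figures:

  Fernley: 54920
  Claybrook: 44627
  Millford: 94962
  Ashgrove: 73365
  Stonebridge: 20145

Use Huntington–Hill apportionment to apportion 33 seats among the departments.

With divisor 8560: modified quotas Fernley 6.416, Claybrook 5.213, Millford 11.094, Ashgrove 8.571, Stonebridge 2.353.
Geometric-mean thresholds: Fernley √(6·7)=6.481, Claybrook √(5·6)=5.477, Millford √(11·12)=11.489, Ashgrove √(8·9)=8.485, Stonebridge √(2·3)=2.449.
Each quota rounded against its threshold gives Fernley 6, Claybrook 5, Millford 11, Ashgrove 9, Stonebridge 2 (total 33).

Fernley: 6; Claybrook: 5; Millford: 11; Ashgrove: 9; Stonebridge: 2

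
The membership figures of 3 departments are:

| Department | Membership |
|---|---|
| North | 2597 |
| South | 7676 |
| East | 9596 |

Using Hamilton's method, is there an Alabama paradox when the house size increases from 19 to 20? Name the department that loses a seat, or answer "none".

At 19 seats: North 3, South 7, East 9.
At 20 seats: North 2, South 8, East 10.
North drops from 3 to 2.

North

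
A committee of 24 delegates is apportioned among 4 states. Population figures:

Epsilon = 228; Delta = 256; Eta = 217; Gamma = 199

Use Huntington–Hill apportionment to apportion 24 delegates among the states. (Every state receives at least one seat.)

Epsilon 6; Delta 7; Eta 6; Gamma 5

With divisor 38: modified quotas Epsilon 6.000, Delta 6.737, Eta 5.711, Gamma 5.237.
Geometric-mean thresholds: Epsilon √(6·7)=6.481, Delta √(6·7)=6.481, Eta √(5·6)=5.477, Gamma √(5·6)=5.477.
Each quota rounded against its threshold gives Epsilon 6, Delta 7, Eta 6, Gamma 5 (total 24).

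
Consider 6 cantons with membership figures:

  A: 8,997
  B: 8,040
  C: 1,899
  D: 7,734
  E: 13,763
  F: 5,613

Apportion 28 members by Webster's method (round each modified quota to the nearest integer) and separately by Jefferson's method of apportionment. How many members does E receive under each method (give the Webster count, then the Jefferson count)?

8 and 9

Webster: A 6, B 5, C 1, D 5, E 8, F 3.
Jefferson: A 5, B 5, C 1, D 5, E 9, F 3.
E gets 8 under Webster and 9 under Jefferson.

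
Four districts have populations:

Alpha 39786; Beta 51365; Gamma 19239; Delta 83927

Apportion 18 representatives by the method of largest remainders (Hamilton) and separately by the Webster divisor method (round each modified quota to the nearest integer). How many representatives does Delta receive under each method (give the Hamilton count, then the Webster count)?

Hamilton: Alpha 3, Beta 5, Gamma 2, Delta 8.
Webster: Alpha 4, Beta 5, Gamma 2, Delta 7.
Delta gets 8 under Hamilton and 7 under Webster.

8 and 7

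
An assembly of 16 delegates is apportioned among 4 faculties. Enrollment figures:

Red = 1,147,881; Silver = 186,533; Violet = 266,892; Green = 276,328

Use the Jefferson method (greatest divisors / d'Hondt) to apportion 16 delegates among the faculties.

Red 11; Silver 1; Violet 2; Green 2

Standard divisor 1877634/16 ≈ 117352.125; standard quotas: Red 9.782, Silver 1.590, Violet 2.274, Green 2.355.
Rounding down gives 9, 1, 2, 2 = 14 seats, so the divisor must be adjusted.
With modified divisor 100000: modified quotas Red 11.479, Silver 1.865, Violet 2.669, Green 2.763.
Rounding down: Red 11, Silver 1, Violet 2, Green 2 (total 16).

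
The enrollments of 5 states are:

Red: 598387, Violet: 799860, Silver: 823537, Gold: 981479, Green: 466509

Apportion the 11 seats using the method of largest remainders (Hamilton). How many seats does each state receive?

Red 2; Violet 2; Silver 3; Gold 3; Green 1

Total 3669772; standard divisor 3669772/11 ≈ 333615.636.
Standard quotas: Red 1.7936, Violet 2.3975, Silver 2.4685, Gold 2.9419, Green 1.3983.
Lower quotas: Red 1, Violet 2, Silver 2, Gold 2, Green 1 (sum 8, leaving 3 seats).
Remainders in descending order: Gold 0.9419, Red 0.7936, Silver 0.4685, Green 0.3983, Violet 0.3975.
The surplus seats go to Gold, Red, Silver.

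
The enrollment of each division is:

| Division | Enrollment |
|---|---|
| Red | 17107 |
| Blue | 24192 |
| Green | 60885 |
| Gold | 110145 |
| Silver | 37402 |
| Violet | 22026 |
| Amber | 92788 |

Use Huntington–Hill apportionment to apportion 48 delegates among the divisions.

Red 2, Blue 3, Green 8, Gold 15, Silver 5, Violet 3, Amber 12

With divisor 7515: modified quotas Red 2.276, Blue 3.219, Green 8.102, Gold 14.657, Silver 4.977, Violet 2.931, Amber 12.347.
Geometric-mean thresholds: Red √(2·3)=2.449, Blue √(3·4)=3.464, Green √(8·9)=8.485, Gold √(14·15)=14.491, Silver √(4·5)=4.472, Violet √(2·3)=2.449, Amber √(12·13)=12.490.
Each quota rounded against its threshold gives Red 2, Blue 3, Green 8, Gold 15, Silver 5, Violet 3, Amber 12 (total 48).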